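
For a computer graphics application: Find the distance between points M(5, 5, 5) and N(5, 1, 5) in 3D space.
d = √[(0)² + (-4)² + (0)²] = √16 = 4.0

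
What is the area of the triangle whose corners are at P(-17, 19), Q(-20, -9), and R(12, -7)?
Using the coordinate formula: Area = (1/2)|x₁(y₂-y₃) + x₂(y₃-y₁) + x₃(y₁-y₂)|
Area = (1/2)|(-17)((-9)-(-7)) + (-20)((-7)-19) + 12(19-(-9))|
Area = (1/2)|(-17)*(-2) + (-20)*(-26) + 12*28|
Area = (1/2)|34 + 520 + 336|
Area = (1/2)*890 = 445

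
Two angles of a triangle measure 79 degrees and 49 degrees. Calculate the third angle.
Sum of angles in a triangle = 180 degrees
Third angle = 180 - 79 - 49
Third angle = 52 degrees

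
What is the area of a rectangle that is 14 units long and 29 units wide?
Area = length * width
Area = 14 * 29
Area = 406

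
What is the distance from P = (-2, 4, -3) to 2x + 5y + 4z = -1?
d = |2(-2) + 5(4) + 4(-3) - (-1)| / √(2² + 5² + 4²) = 5/√45 = 0.7454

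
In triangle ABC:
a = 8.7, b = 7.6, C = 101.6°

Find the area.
Using A = ½ab·sin(C):
A = ½·8.7·7.6·sin(101.6°) = ½·66.12·0.979575 = 32.38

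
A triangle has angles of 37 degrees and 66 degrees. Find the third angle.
Sum of angles in a triangle = 180 degrees
Third angle = 180 - 37 - 66
Third angle = 77 degrees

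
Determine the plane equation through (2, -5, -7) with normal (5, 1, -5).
d = n·P = (5)(2) + (1)(-5) + (-5)(-7) = 40
Plane: 5x + y - 5z = 40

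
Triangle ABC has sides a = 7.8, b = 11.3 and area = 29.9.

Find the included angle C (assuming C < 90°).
Area = ½ab·sin(C)  →  sin(C) = 2·Area/(ab)
sin(C) = 2·29.9/(7.8·11.3) = 0.678466
C = arcsin(0.678466) = 42.72°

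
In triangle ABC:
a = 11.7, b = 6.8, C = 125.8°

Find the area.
Using A = ½ab·sin(C):
A = ½·11.7·6.8·sin(125.8°) = ½·79.56·0.811064 = 32.26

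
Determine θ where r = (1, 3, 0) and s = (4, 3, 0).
r·s = 13, |r|² = 10, |s|² = 25
cos θ = 13/√250 ≈ 0.8222
θ ≈ 34.7°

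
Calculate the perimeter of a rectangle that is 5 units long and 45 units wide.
Perimeter = 2 * (length + width)
Perimeter = 2 * (5 + 45)
Perimeter = 2 * 50
Perimeter = 100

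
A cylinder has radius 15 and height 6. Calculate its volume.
Volume = pi * r² * h
Volume = pi * 15² * 6
Volume = pi * 225 * 6
Volume = pi * 1350
Volume = 4241.15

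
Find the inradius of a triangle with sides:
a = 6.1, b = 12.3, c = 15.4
s = (a+b+c)/2 = (6.1+12.3+15.4)/2 = 16.9
Area = √(s(s-a)(s-b)(s-c)) = √(16.9·10.8·4.6·1.5) = 35.4879
r = Area/s = 35.4879/16.9 = 2.1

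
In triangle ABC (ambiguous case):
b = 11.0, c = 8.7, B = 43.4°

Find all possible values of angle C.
sin(C)/c = sin(B)/b  →  sin(C) = c·sin(B)/b = 8.7·sin(43.4°)/11.0 = 0.543424
C₁ = arcsin(0.543424) = 32.92°,  C₂ = 180° - C₁ = 147.08°
Check C₂: A = 180° - 43.4° - 147.08° = -10.48° ≤ 0, rejected
C = 32.92° (one solution)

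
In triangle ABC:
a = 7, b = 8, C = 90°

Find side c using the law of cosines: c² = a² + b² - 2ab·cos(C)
c² = 7² + 8² - 2·7·8·cos(90°)
c² = 49 + 64 - 112·0.0000 = 113
c = √113 = 10.63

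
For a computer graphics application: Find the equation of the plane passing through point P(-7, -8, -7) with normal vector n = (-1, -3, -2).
d = n·P = (-1)(-7) + (-3)(-8) + (-2)(-7) = 45
Plane: -x - 3y - 2z = 45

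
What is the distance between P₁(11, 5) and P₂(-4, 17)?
Using the distance formula: d = sqrt((x₂-x₁)² + (y₂-y₁)²)
dx = (-4) - 11 = -15
dy = 17 - 5 = 12
d = sqrt((-15)² + 12²) = sqrt(225 + 144) = sqrt(369) = 19.21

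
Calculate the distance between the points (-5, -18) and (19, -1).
Using the distance formula: d = sqrt((x₂-x₁)² + (y₂-y₁)²)
dx = 19 - (-5) = 24
dy = (-1) - (-18) = 17
d = sqrt(24² + 17²) = sqrt(576 + 289) = sqrt(865) = 29.41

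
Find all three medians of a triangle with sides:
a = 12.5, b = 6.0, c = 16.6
Using m_x = ½√(2y² + 2z² - x²):
m_a = ½√(2·6.0² + 2·16.6² - 12.5²) = ½√466.87 = 10.8
m_b = ½√(2·12.5² + 2·16.6² - 6.0²) = ½√827.62 = 14.38
m_c = ½√(2·12.5² + 2·6.0² - 16.6²) = ½√108.94 = 5.219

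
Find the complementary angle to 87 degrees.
Complementary angles sum to 90 degrees.
Other angle = 90 - 87
Other angle = 3 degrees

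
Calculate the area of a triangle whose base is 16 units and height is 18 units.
Area = (1/2) * base * height
Area = (1/2) * 16 * 18
Area = 144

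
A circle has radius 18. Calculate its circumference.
Circumference = 2 * pi * r
Circumference = 2 * pi * 18
Circumference = 113.10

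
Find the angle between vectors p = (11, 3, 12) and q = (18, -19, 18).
p·q = 357, |p|² = 274, |q|² = 1009
cos θ = 357/√276466 ≈ 0.679
θ ≈ 47.24°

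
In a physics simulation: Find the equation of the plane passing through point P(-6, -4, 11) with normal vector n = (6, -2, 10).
d = n·P = (6)(-6) + (-2)(-4) + (10)(11) = 82
Plane: 6x - 2y + 10z = 82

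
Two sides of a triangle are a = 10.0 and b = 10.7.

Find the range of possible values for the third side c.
By the triangle inequality: |a - b| < c < a + b
|10.0 - 10.7| < c < 10.0 + 10.7
0.7 < c < 20.7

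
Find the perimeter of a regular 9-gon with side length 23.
Perimeter = number of sides * side length
Perimeter = 9 * 23
Perimeter = 207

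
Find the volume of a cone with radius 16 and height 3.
Volume = (1/3) * pi * r² * h
Volume = (1/3) * pi * 16² * 3
Volume = (1/3) * pi * 256 * 3
Volume = (1/3) * pi * 768
Volume = 804.25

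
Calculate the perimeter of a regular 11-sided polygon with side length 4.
Perimeter = number of sides * side length
Perimeter = 11 * 4
Perimeter = 44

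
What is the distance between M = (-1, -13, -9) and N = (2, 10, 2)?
d = √[(3)² + (23)² + (11)²] = √659 = 25.67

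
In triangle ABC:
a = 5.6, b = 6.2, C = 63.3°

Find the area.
Using A = ½ab·sin(C):
A = ½·5.6·6.2·sin(63.3°) = ½·34.72·0.893371 = 15.51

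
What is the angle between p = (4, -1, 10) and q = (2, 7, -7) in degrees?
p·q = -69, |p|² = 117, |q|² = 102
cos θ = -69/√11934 ≈ -0.6316
θ ≈ 129.2°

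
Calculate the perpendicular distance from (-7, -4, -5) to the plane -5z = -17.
d = |0(-7) + 0(-4) + (-5)(-5) - (-17)| / √(0² + 0² + (-5)²) = 42/√25 = 8.4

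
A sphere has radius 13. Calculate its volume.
Volume = (4/3) * pi * r³
Volume = (4/3) * pi * 13³
Volume = (4/3) * pi * 2197
Volume = 9202.77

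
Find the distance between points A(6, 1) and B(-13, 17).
Using the distance formula: d = sqrt((x₂-x₁)² + (y₂-y₁)²)
dx = (-13) - 6 = -19
dy = 17 - 1 = 16
d = sqrt((-19)² + 16²) = sqrt(361 + 256) = sqrt(617) = 24.84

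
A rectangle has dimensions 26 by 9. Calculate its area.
Area = length * width
Area = 26 * 9
Area = 234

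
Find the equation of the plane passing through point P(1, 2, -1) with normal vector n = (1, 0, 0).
d = n·P = (1)(1) + (0)(2) + (0)(-1) = 1
Plane: x = 1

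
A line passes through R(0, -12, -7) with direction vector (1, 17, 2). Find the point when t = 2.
P(2) = (0 + 1(2), -12 + 17(2), -7 + 2(2)) = (2, 22, -3)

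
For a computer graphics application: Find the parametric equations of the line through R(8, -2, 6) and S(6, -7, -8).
Direction vector d = S - R = (-2, -5, -14)
x = 8 - 2t, y = -2 - 5t, z = 6 - 14t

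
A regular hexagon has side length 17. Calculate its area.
For a regular 6-gon with side length s = 17:
Apothem a = s / (2*tan(pi/6)) = 17 / (2*tan(pi/6)) ≈ 14.7224
Perimeter P = 6 * 17 = 102
Area = (1/2) * P * a = (1/2) * 102 * 14.7224 = 750.84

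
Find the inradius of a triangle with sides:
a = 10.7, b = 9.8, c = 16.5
s = (a+b+c)/2 = (10.7+9.8+16.5)/2 = 18.5
Area = √(s(s-a)(s-b)(s-c)) = √(18.5·7.8·8.7·2) = 50.1081
r = Area/s = 50.1081/18.5 = 2.709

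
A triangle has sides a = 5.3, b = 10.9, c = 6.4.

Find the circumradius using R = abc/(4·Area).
s = (a+b+c)/2 = 11.3
Area = √(s(s-a)(s-b)(s-c)) = √(11.3·6·0.4·4.9) = 11.5277
R = abc/(4·Area) = (5.3·10.9·6.4)/(4·11.5277) = 369.728/46.1108 = 8.018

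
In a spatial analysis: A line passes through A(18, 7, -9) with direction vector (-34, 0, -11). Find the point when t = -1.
P(-1) = (18 + (-34)(-1), 7 + 0(-1), -9 + (-11)(-1)) = (52, 7, 2)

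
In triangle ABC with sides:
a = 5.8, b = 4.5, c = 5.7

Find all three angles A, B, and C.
By the law of cosines:
cos(A) = (b² + c² - a²)/(2bc) = 0.372320  →  A = 68.14°
cos(B) = (a² + c² - b²)/(2ac) = 0.693890  →  B = 46.06°
cos(C) = (a² + b² - c²)/(2ab) = 0.409962  →  C = 65.8°
Check: A + B + C = 180.0° ✓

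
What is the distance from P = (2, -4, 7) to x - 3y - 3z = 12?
d = |1(2) + (-3)(-4) + (-3)(7) - (12)| / √(1² + (-3)² + (-3)²) = 19/√19 = 4.359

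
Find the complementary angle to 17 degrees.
Complementary angles sum to 90 degrees.
Other angle = 90 - 17
Other angle = 73 degrees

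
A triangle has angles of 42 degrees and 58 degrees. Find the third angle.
Sum of angles in a triangle = 180 degrees
Third angle = 180 - 42 - 58
Third angle = 80 degrees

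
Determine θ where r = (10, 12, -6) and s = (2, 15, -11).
r·s = 266, |r|² = 280, |s|² = 350
cos θ = 266/√98000 ≈ 0.8497
θ ≈ 31.82°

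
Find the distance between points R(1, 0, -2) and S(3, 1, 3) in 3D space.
d = √[(2)² + (1)² + (5)²] = √30 = 5.477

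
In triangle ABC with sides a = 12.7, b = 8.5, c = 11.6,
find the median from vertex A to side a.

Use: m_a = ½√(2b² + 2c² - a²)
m_a = ½√(2·8.5² + 2·11.6² - 12.7²)
m_a = ½√(144.5 + 269.12 - 161.29) = ½√252.33 = 7.942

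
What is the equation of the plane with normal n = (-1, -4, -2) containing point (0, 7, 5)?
d = n·P = (-1)(0) + (-4)(7) + (-2)(5) = -38
Plane: -x - 4y - 2z = -38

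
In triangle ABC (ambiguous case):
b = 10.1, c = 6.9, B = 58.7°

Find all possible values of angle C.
sin(C)/c = sin(B)/b  →  sin(C) = c·sin(B)/b = 6.9·sin(58.7°)/10.1 = 0.583739
C₁ = arcsin(0.583739) = 35.71°,  C₂ = 180° - C₁ = 144.29°
Check C₂: A = 180° - 58.7° - 144.29° = -22.99° ≤ 0, rejected
C = 35.71° (one solution)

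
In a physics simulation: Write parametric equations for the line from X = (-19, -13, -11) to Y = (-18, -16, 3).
Direction vector d = Y - X = (1, -3, 14)
x = -19 + t, y = -13 - 3t, z = -11 + 14t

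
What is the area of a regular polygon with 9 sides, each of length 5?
For a regular 9-gon with side length s = 5:
Apothem a = s / (2*tan(pi/9)) = 5 / (2*tan(pi/9)) ≈ 6.8687
Perimeter P = 9 * 5 = 45
Area = (1/2) * P * a = (1/2) * 45 * 6.8687 = 154.55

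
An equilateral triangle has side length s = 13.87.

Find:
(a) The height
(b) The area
(a) Height h = s·√3/2 = 13.87·√3/2 = 12.01
(b) Area = (√3/4)·s² = (√3/4)·13.87² = (√3/4)·192.377 = 83.3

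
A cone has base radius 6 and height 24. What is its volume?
Volume = (1/3) * pi * r² * h
Volume = (1/3) * pi * 6² * 24
Volume = (1/3) * pi * 36 * 24
Volume = (1/3) * pi * 864
Volume = 904.78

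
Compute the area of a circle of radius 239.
Area = pi * r²
Area = pi * 239²
Area = pi * 57121
Area = 179450.91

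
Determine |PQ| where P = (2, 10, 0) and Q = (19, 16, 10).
d = √[(17)² + (6)² + (10)²] = √425 = 20.62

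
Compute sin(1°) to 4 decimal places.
sin(1 degrees) = 0.0175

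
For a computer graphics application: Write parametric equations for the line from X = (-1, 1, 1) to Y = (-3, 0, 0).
Direction vector d = Y - X = (-2, -1, -1)
x = -1 - 2t, y = 1 - t, z = 1 - t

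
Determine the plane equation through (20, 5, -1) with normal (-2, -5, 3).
d = n·P = (-2)(20) + (-5)(5) + (3)(-1) = -68
Plane: -2x - 5y + 3z = -68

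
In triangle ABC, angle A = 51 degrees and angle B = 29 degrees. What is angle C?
Sum of angles in a triangle = 180 degrees
Third angle = 180 - 51 - 29
Third angle = 100 degrees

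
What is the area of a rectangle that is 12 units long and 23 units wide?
Area = length * width
Area = 12 * 23
Area = 276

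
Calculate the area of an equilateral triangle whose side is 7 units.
Area = (sqrt(3)/4) * s²
Area = (sqrt(3)/4) * 7²
Area = (sqrt(3)/4) * 49
Area = 21.22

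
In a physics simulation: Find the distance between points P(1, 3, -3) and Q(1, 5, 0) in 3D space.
d = √[(0)² + (2)² + (3)²] = √13 = 3.606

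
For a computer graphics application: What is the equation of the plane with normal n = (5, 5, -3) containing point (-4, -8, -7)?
d = n·P = (5)(-4) + (5)(-8) + (-3)(-7) = -39
Plane: 5x + 5y - 3z = -39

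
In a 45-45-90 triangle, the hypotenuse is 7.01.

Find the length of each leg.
In a 45-45-90 triangle, hypotenuse = leg·√2  →  leg = hypotenuse/√2
leg = 7.01/√2 = 4.957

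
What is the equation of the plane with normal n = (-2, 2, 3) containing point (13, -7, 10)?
d = n·P = (-2)(13) + (2)(-7) + (3)(10) = -10
Plane: -2x + 2y + 3z = -10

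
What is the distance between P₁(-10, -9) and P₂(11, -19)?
Using the distance formula: d = sqrt((x₂-x₁)² + (y₂-y₁)²)
dx = 11 - (-10) = 21
dy = (-19) - (-9) = -10
d = sqrt(21² + (-10)²) = sqrt(441 + 100) = sqrt(541) = 23.26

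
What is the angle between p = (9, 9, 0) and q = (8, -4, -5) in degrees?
p·q = 36, |p|² = 162, |q|² = 105
cos θ = 36/√17010 ≈ 0.276
θ ≈ 73.98°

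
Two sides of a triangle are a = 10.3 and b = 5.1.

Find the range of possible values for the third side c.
By the triangle inequality: |a - b| < c < a + b
|10.3 - 5.1| < c < 10.3 + 5.1
5.2 < c < 15.4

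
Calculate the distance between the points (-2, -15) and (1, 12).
Using the distance formula: d = sqrt((x₂-x₁)² + (y₂-y₁)²)
dx = 1 - (-2) = 3
dy = 12 - (-15) = 27
d = sqrt(3² + 27²) = sqrt(9 + 729) = sqrt(738) = 27.17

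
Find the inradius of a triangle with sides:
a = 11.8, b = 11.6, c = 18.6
s = (a+b+c)/2 = (11.8+11.6+18.6)/2 = 21
Area = √(s(s-a)(s-b)(s-c)) = √(21·9.2·9.4·2.4) = 66.0196
r = Area/s = 66.0196/21 = 3.144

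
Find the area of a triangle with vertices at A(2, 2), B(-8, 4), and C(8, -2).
Using the coordinate formula: Area = (1/2)|x₁(y₂-y₃) + x₂(y₃-y₁) + x₃(y₁-y₂)|
Area = (1/2)|2(4-(-2)) + (-8)((-2)-2) + 8(2-4)|
Area = (1/2)|2*6 + (-8)*(-4) + 8*(-2)|
Area = (1/2)|12 + 32 + (-16)|
Area = (1/2)*28 = 14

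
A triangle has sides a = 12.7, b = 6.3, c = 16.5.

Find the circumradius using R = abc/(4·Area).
s = (a+b+c)/2 = 17.75
Area = √(s(s-a)(s-b)(s-c)) = √(17.75·5.05·11.45·1.25) = 35.8181
R = abc/(4·Area) = (12.7·6.3·16.5)/(4·35.8181) = 1320.165/143.2724 = 9.214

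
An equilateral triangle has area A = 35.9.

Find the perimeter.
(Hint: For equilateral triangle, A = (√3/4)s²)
A = (√3/4)s²  →  s² = 4A/√3 = 4·35.9/√3 = 82.9075
s = 9.10536
Perimeter = 3s = 27.32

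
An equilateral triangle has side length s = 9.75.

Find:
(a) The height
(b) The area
(a) Height h = s·√3/2 = 9.75·√3/2 = 8.444
(b) Area = (√3/4)·s² = (√3/4)·9.75² = (√3/4)·95.0625 = 41.16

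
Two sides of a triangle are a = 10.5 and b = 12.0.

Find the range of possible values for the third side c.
By the triangle inequality: |a - b| < c < a + b
|10.5 - 12.0| < c < 10.5 + 12.0
1.5 < c < 22.5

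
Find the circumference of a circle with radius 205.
Circumference = 2 * pi * r
Circumference = 2 * pi * 205
Circumference = 1288.05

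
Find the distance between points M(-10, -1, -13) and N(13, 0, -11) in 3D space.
d = √[(23)² + (1)² + (2)²] = √534 = 23.11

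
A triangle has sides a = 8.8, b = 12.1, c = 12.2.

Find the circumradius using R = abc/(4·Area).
s = (a+b+c)/2 = 16.55
Area = √(s(s-a)(s-b)(s-c)) = √(16.55·7.75·4.45·4.35) = 49.8281
R = abc/(4·Area) = (8.8·12.1·12.2)/(4·49.8281) = 1299.056/199.3124 = 6.518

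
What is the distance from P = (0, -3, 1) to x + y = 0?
d = |1(0) + 1(-3) + 0(1) - (0)| / √(1² + 1² + 0²) = 3/√2 = 2.121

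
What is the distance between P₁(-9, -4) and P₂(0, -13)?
Using the distance formula: d = sqrt((x₂-x₁)² + (y₂-y₁)²)
dx = 0 - (-9) = 9
dy = (-13) - (-4) = -9
d = sqrt(9² + (-9)²) = sqrt(81 + 81) = sqrt(162) = 12.73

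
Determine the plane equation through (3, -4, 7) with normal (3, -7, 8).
d = n·P = (3)(3) + (-7)(-4) + (8)(7) = 93
Plane: 3x - 7y + 8z = 93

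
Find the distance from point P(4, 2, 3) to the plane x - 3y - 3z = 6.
d = |1(4) + (-3)(2) + (-3)(3) - (6)| / √(1² + (-3)² + (-3)²) = 17/√19 = 3.9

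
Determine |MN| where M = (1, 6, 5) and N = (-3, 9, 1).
d = √[(-4)² + (3)² + (-4)²] = √41 = 6.403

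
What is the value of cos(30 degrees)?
cos(30 degrees) = sqrt(3)/2
Decimal approximation: 0.866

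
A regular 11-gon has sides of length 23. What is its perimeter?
Perimeter = number of sides * side length
Perimeter = 11 * 23
Perimeter = 253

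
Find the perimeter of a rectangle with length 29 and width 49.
Perimeter = 2 * (length + width)
Perimeter = 2 * (29 + 49)
Perimeter = 2 * 78
Perimeter = 156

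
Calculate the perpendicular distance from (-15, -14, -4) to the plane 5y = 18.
d = |0(-15) + 5(-14) + 0(-4) - (18)| / √(0² + 5² + 0²) = 88/√25 = 17.6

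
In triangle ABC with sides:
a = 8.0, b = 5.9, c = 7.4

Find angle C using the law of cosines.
cos(C) = (a² + b² - c²)/(2ab)
cos(C) = (8.0² + 5.9² - 7.4²)/(2·8.0·5.9) = 44.05/94.4 = 0.466631
C = arccos(0.466631) = 62.18°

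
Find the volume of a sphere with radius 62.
Volume = (4/3) * pi * r³
Volume = (4/3) * pi * 62³
Volume = (4/3) * pi * 238328
Volume = 998305.99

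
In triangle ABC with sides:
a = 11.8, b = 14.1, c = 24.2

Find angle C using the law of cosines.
cos(C) = (a² + b² - c²)/(2ab)
cos(C) = (11.8² + 14.1² - 24.2²)/(2·11.8·14.1) = -247.59/332.76 = -0.744050
C = arccos(-0.744050) = 138.1°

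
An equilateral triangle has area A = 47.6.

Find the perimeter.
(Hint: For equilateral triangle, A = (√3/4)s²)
A = (√3/4)s²  →  s² = 4A/√3 = 4·47.6/√3 = 109.927
s = 10.4846
Perimeter = 3s = 31.45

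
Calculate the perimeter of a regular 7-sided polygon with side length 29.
Perimeter = number of sides * side length
Perimeter = 7 * 29
Perimeter = 203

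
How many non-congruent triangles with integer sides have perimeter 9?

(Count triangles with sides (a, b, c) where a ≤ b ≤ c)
With a ≤ b ≤ c and a + b + c = 9, the triangle inequality a + b > c gives c < 9/2, so c ≤ 4.
Iterate a from 1 to ⌊p/3⌋ = 3; for each a, b ranges from a to ⌊(p−a)/2⌋ with c = p − a − b, keeping only c ≥ b.
Triples: (1, 4, 4), (2, 3, 4), (3, 3, 3)
Count = 3 triangles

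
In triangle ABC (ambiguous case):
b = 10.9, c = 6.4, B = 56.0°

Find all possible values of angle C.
sin(C)/c = sin(B)/b  →  sin(C) = c·sin(B)/b = 6.4·sin(56.0°)/10.9 = 0.486774
C₁ = arcsin(0.486774) = 29.13°,  C₂ = 180° - C₁ = 150.87°
Check C₂: A = 180° - 56.0° - 150.87° = -26.87° ≤ 0, rejected
C = 29.13° (one solution)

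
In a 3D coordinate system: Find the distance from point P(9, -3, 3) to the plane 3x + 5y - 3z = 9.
d = |3(9) + 5(-3) + (-3)(3) - (9)| / √(3² + 5² + (-3)²) = 6/√43 = 0.915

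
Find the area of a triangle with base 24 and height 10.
Area = (1/2) * base * height
Area = (1/2) * 24 * 10
Area = 120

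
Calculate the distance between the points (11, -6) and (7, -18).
Using the distance formula: d = sqrt((x₂-x₁)² + (y₂-y₁)²)
dx = 7 - 11 = -4
dy = (-18) - (-6) = -12
d = sqrt((-4)² + (-12)²) = sqrt(16 + 144) = sqrt(160) = 12.65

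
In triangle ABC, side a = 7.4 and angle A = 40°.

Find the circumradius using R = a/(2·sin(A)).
R = a/(2·sin(A)) = 7.4/(2·sin(40°))
R = 7.4/(2·0.642788) = 7.4/1.285575 = 5.756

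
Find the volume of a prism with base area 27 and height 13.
Volume = base area * height
Volume = 27 * 13
Volume = 351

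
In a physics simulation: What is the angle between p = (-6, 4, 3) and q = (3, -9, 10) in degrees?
p·q = -24, |p|² = 61, |q|² = 190
cos θ = -24/√11590 ≈ -0.2229
θ ≈ 102.9°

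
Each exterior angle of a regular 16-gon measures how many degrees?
Exterior angle of a regular n-gon = 360/n
Exterior angle = 360/16
Exterior angle = 22.50 degrees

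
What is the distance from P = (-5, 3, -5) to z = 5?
d = |0(-5) + 0(3) + 1(-5) - (5)| / √(0² + 0² + 1²) = 10/√1 = 10.0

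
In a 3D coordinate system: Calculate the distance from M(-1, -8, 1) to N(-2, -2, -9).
d = √[(-1)² + (6)² + (-10)²] = √137 = 11.7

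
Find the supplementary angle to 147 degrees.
Supplementary angles sum to 180 degrees.
Other angle = 180 - 147
Other angle = 33 degrees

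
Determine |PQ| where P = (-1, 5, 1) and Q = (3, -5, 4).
d = √[(4)² + (-10)² + (3)²] = √125 = 11.18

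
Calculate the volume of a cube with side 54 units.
Volume = s³
Volume = 54³
Volume = 157464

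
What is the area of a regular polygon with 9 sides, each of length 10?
For a regular 9-gon with side length s = 10:
Apothem a = s / (2*tan(pi/9)) = 10 / (2*tan(pi/9)) ≈ 13.7374
Perimeter P = 9 * 10 = 90
Area = (1/2) * P * a = (1/2) * 90 * 13.7374 = 618.18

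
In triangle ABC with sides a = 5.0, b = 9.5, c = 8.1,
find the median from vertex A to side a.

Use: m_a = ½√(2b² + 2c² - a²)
m_a = ½√(2·9.5² + 2·8.1² - 5.0²)
m_a = ½√(180.5 + 131.22 - 25) = ½√286.72 = 8.466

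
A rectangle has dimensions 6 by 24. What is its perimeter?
Perimeter = 2 * (length + width)
Perimeter = 2 * (6 + 24)
Perimeter = 2 * 30
Perimeter = 60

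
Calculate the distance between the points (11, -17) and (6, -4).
Using the distance formula: d = sqrt((x₂-x₁)² + (y₂-y₁)²)
dx = 6 - 11 = -5
dy = (-4) - (-17) = 13
d = sqrt((-5)² + 13²) = sqrt(25 + 169) = sqrt(194) = 13.93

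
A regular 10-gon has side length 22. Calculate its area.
For a regular 10-gon with side length s = 22:
Apothem a = s / (2*tan(pi/10)) = 22 / (2*tan(pi/10)) ≈ 33.8545
Perimeter P = 10 * 22 = 220
Area = (1/2) * P * a = (1/2) * 220 * 33.8545 = 3724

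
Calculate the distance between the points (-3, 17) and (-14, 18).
Using the distance formula: d = sqrt((x₂-x₁)² + (y₂-y₁)²)
dx = (-14) - (-3) = -11
dy = 18 - 17 = 1
d = sqrt((-11)² + 1²) = sqrt(121 + 1) = sqrt(122) = 11.05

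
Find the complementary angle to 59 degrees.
Complementary angles sum to 90 degrees.
Other angle = 90 - 59
Other angle = 31 degrees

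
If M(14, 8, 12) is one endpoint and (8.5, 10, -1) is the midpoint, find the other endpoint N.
N = (2×8.5 - 14, 2×10 - 8, 2×(-1) - 12) = (3, 12, -14)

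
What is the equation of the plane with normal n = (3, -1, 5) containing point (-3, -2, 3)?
d = n·P = (3)(-3) + (-1)(-2) + (5)(3) = 8
Plane: 3x - y + 5z = 8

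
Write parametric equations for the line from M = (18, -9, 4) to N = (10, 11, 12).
Direction vector d = N - M = (-8, 20, 8)
x = 18 - 8t, y = -9 + 20t, z = 4 + 8t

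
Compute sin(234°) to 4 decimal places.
sin(234 degrees) = -0.809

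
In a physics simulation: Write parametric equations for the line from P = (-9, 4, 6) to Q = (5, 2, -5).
Direction vector d = Q - P = (14, -2, -11)
x = -9 + 14t, y = 4 - 2t, z = 6 - 11t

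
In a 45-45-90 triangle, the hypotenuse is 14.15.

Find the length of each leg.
In a 45-45-90 triangle, hypotenuse = leg·√2  →  leg = hypotenuse/√2
leg = 14.15/√2 = 10.01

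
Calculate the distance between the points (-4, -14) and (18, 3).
Using the distance formula: d = sqrt((x₂-x₁)² + (y₂-y₁)²)
dx = 18 - (-4) = 22
dy = 3 - (-14) = 17
d = sqrt(22² + 17²) = sqrt(484 + 289) = sqrt(773) = 27.80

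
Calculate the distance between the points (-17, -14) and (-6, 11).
Using the distance formula: d = sqrt((x₂-x₁)² + (y₂-y₁)²)
dx = (-6) - (-17) = 11
dy = 11 - (-14) = 25
d = sqrt(11² + 25²) = sqrt(121 + 625) = sqrt(746) = 27.31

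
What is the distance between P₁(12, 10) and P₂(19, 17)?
Using the distance formula: d = sqrt((x₂-x₁)² + (y₂-y₁)²)
dx = 19 - 12 = 7
dy = 17 - 10 = 7
d = sqrt(7² + 7²) = sqrt(49 + 49) = sqrt(98) = 9.90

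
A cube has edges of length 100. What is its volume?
Volume = s³
Volume = 100³
Volume = 1000000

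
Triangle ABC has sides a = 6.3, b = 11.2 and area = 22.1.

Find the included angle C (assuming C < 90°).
Area = ½ab·sin(C)  →  sin(C) = 2·Area/(ab)
sin(C) = 2·22.1/(6.3·11.2) = 0.626417
C = arcsin(0.626417) = 38.79°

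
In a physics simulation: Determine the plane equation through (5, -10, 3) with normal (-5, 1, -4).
d = n·P = (-5)(5) + (1)(-10) + (-4)(3) = -47
Plane: -5x + y - 4z = -47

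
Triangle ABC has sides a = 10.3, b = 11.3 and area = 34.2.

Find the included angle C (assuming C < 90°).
Area = ½ab·sin(C)  →  sin(C) = 2·Area/(ab)
sin(C) = 2·34.2/(10.3·11.3) = 0.587679
C = arcsin(0.587679) = 35.99°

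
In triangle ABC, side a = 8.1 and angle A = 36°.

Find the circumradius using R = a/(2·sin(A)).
R = a/(2·sin(A)) = 8.1/(2·sin(36°))
R = 8.1/(2·0.587785) = 8.1/1.175571 = 6.89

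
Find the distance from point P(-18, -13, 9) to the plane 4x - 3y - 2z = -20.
d = |4(-18) + (-3)(-13) + (-2)(9) - (-20)| / √(4² + (-3)² + (-2)²) = 31/√29 = 5.757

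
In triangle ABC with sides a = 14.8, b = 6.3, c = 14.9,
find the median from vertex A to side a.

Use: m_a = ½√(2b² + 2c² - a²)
m_a = ½√(2·6.3² + 2·14.9² - 14.8²)
m_a = ½√(79.38 + 444.02 - 219.04) = ½√304.36 = 8.723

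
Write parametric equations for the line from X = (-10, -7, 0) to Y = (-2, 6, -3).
Direction vector d = Y - X = (8, 13, -3)
x = -10 + 8t, y = -7 + 13t, z = 0 - 3t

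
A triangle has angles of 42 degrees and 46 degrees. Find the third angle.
Sum of angles in a triangle = 180 degrees
Third angle = 180 - 42 - 46
Third angle = 92 degrees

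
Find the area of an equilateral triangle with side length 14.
Area = (sqrt(3)/4) * s²
Area = (sqrt(3)/4) * 14²
Area = (sqrt(3)/4) * 196
Area = 84.87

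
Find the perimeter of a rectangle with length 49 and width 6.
Perimeter = 2 * (length + width)
Perimeter = 2 * (49 + 6)
Perimeter = 2 * 55
Perimeter = 110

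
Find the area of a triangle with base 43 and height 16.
Area = (1/2) * base * height
Area = (1/2) * 43 * 16
Area = 344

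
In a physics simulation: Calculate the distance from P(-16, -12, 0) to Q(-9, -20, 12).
d = √[(7)² + (-8)² + (12)²] = √257 = 16.03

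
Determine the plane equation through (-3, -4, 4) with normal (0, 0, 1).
d = n·P = (0)(-3) + (0)(-4) + (1)(4) = 4
Plane: z = 4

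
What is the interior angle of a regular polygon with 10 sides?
Interior angle of a regular n-gon = (n-2)*180/n
Interior angle = (10-2)*180/10
Interior angle = 8*180/10
Interior angle = 1440/10
Interior angle = 144 degrees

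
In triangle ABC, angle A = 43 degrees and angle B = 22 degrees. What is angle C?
Sum of angles in a triangle = 180 degrees
Third angle = 180 - 43 - 22
Third angle = 115 degrees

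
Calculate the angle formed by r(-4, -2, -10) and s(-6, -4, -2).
r·s = 52, |r|² = 120, |s|² = 56
cos θ = 52/√6720 ≈ 0.6343
θ ≈ 50.63°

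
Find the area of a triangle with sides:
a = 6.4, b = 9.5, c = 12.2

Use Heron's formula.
s = (a+b+c)/2 = (6.4+9.5+12.2)/2 = 14.05
A = √(s(s-a)(s-b)(s-c)) = √(14.05·7.65·4.55·1.85)
A = √904.734 = 30.08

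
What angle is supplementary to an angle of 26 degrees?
Supplementary angles sum to 180 degrees.
Other angle = 180 - 26
Other angle = 154 degrees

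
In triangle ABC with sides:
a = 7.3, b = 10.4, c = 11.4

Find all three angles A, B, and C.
By the law of cosines:
cos(A) = (b² + c² - a²)/(2bc) = 0.779479  →  A = 38.79°
cos(B) = (a² + c² - b²)/(2ac) = 0.451154  →  B = 63.18°
cos(C) = (a² + b² - c²)/(2ab) = 0.207389  →  C = 78.03°
Check: A + B + C = 180.0° ✓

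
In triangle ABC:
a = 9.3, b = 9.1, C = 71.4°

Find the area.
Using A = ½ab·sin(C):
A = ½·9.3·9.1·sin(71.4°) = ½·84.63·0.947768 = 40.1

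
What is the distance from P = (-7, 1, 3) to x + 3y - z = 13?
d = |1(-7) + 3(1) + (-1)(3) - (13)| / √(1² + 3² + (-1)²) = 20/√11 = 6.03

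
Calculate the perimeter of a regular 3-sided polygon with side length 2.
Perimeter = number of sides * side length
Perimeter = 3 * 2
Perimeter = 6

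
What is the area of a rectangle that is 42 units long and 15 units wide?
Area = length * width
Area = 42 * 15
Area = 630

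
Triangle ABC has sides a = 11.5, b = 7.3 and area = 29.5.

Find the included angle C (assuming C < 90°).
Area = ½ab·sin(C)  →  sin(C) = 2·Area/(ab)
sin(C) = 2·29.5/(11.5·7.3) = 0.702799
C = arcsin(0.702799) = 44.65°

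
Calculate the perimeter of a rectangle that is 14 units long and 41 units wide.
Perimeter = 2 * (length + width)
Perimeter = 2 * (14 + 41)
Perimeter = 2 * 55
Perimeter = 110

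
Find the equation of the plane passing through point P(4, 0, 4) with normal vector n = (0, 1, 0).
d = n·P = (0)(4) + (1)(0) + (0)(4) = 0
Plane: y = 0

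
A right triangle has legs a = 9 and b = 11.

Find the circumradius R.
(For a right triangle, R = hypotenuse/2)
Hypotenuse c = √(9² + 11²) = √202 = 14.2127
R = c/2 = 7.106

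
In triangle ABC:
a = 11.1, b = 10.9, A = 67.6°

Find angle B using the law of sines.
sin(B)/b = sin(A)/a
sin(B) = b·sin(A)/a = 10.9·sin(67.6°)/11.1 = 0.907888
B = arcsin(0.907888) = 65.22°  (b ≤ a, so B ≤ A and the acute solution is unique)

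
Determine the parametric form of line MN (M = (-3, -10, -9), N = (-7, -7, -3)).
Direction vector d = N - M = (-4, 3, 6)
x = -3 - 4t, y = -10 + 3t, z = -9 + 6t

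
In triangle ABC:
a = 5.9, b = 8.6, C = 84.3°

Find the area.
Using A = ½ab·sin(C):
A = ½·5.9·8.6·sin(84.3°) = ½·50.74·0.995056 = 25.24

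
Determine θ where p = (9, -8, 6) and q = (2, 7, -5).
p·q = -68, |p|² = 181, |q|² = 78
cos θ = -68/√14118 ≈ -0.5723
θ ≈ 124.9°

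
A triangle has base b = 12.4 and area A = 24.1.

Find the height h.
A = ½bh  →  h = 2A/b
h = 2·24.1/12.4 = 3.887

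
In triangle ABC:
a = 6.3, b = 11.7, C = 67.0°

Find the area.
Using A = ½ab·sin(C):
A = ½·6.3·11.7·sin(67.0°) = ½·73.71·0.920505 = 33.93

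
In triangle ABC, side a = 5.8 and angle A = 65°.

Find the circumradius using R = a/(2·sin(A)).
R = a/(2·sin(A)) = 5.8/(2·sin(65°))
R = 5.8/(2·0.906308) = 5.8/1.812616 = 3.2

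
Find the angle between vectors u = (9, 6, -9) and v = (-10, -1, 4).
u·v = -132, |u|² = 198, |v|² = 117
cos θ = -132/√23166 ≈ -0.8673
θ ≈ 150.1°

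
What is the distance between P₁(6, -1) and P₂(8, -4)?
Using the distance formula: d = sqrt((x₂-x₁)² + (y₂-y₁)²)
dx = 8 - 6 = 2
dy = (-4) - (-1) = -3
d = sqrt(2² + (-3)²) = sqrt(4 + 9) = sqrt(13) = 3.61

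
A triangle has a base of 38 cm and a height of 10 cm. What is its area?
Area = (1/2) * base * height
Area = (1/2) * 38 * 10
Area = 190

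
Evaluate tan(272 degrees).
tan(272 degrees) = -28.6363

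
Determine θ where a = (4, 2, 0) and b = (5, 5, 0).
a·b = 30, |a|² = 20, |b|² = 50
cos θ = 30/√1000 ≈ 0.9487
θ ≈ 18.43°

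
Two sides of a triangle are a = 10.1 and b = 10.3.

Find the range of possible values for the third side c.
By the triangle inequality: |a - b| < c < a + b
|10.1 - 10.3| < c < 10.1 + 10.3
0.2 < c < 20.4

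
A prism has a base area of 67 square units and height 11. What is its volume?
Volume = base area * height
Volume = 67 * 11
Volume = 737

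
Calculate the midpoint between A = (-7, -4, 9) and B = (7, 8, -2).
Midpoint = ((-7+7)/2, (-4+8)/2, (9-2)/2) = (0, 2, 3.5)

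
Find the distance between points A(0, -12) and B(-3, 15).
Using the distance formula: d = sqrt((x₂-x₁)² + (y₂-y₁)²)
dx = (-3) - 0 = -3
dy = 15 - (-12) = 27
d = sqrt((-3)² + 27²) = sqrt(9 + 729) = sqrt(738) = 27.17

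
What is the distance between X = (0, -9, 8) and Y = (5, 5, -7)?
d = √[(5)² + (14)² + (-15)²] = √446 = 21.12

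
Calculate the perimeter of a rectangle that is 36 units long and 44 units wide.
Perimeter = 2 * (length + width)
Perimeter = 2 * (36 + 44)
Perimeter = 2 * 80
Perimeter = 160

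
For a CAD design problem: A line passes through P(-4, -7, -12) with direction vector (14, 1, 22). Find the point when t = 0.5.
P(0.5) = (-4 + 14(0.5), -7 + 1(0.5), -12 + 22(0.5)) = (3, -6.5, -1)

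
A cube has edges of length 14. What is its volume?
Volume = s³
Volume = 14³
Volume = 2744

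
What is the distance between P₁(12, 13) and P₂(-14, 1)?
Using the distance formula: d = sqrt((x₂-x₁)² + (y₂-y₁)²)
dx = (-14) - 12 = -26
dy = 1 - 13 = -12
d = sqrt((-26)² + (-12)²) = sqrt(676 + 144) = sqrt(820) = 28.64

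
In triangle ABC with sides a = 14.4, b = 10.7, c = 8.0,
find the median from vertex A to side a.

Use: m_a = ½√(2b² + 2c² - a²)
m_a = ½√(2·10.7² + 2·8.0² - 14.4²)
m_a = ½√(228.98 + 128 - 207.36) = ½√149.62 = 6.116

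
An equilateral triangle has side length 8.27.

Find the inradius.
For an equilateral triangle, r = s/(2√3) where s is the side.
r = 8.27/(2√3) = 8.27/3.464102 = 2.387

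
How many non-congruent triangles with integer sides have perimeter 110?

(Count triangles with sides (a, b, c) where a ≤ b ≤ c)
With a ≤ b ≤ c and a + b + c = 110, the triangle inequality a + b > c gives c < 110/2, so c ≤ 54.
Iterate a from 1 to ⌊p/3⌋ = 36; for each a, b ranges from a to ⌊(p−a)/2⌋ with c = p − a − b, keeping only c ≥ b.
Triples: (2, 54, 54), (3, 53, 54), (4, 52, 54), …
Count = 252 triangles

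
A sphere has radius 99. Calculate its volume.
Volume = (4/3) * pi * r³
Volume = (4/3) * pi * 99³
Volume = (4/3) * pi * 970299
Volume = 4064378.95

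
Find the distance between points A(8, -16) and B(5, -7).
Using the distance formula: d = sqrt((x₂-x₁)² + (y₂-y₁)²)
dx = 5 - 8 = -3
dy = (-7) - (-16) = 9
d = sqrt((-3)² + 9²) = sqrt(9 + 81) = sqrt(90) = 9.49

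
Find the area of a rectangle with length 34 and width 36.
Area = length * width
Area = 34 * 36
Area = 1224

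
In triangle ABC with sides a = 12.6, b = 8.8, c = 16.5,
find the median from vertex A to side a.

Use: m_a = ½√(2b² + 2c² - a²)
m_a = ½√(2·8.8² + 2·16.5² - 12.6²)
m_a = ½√(154.88 + 544.5 - 158.76) = ½√540.62 = 11.63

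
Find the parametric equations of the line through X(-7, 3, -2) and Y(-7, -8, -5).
Direction vector d = Y - X = (0, -11, -3)
x = -7, y = 3 - 11t, z = -2 - 3t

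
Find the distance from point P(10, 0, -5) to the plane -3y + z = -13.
d = |0(10) + (-3)(0) + 1(-5) - (-13)| / √(0² + (-3)² + 1²) = 8/√10 = 2.53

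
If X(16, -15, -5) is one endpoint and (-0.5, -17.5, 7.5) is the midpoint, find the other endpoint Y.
Y = (2×(-0.5) - 16, 2×(-17.5) - (-15), 2×7.5 - (-5)) = (-17, -20, 20)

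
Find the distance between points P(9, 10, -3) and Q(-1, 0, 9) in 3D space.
d = √[(-10)² + (-10)² + (12)²] = √344 = 18.55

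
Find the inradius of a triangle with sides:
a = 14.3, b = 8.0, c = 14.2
s = (a+b+c)/2 = (14.3+8.0+14.2)/2 = 18.25
Area = √(s(s-a)(s-b)(s-c)) = √(18.25·3.95·10.25·4.05) = 54.704
r = Area/s = 54.704/18.25 = 2.997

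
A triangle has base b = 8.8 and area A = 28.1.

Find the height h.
A = ½bh  →  h = 2A/b
h = 2·28.1/8.8 = 6.386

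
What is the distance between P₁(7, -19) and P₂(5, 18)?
Using the distance formula: d = sqrt((x₂-x₁)² + (y₂-y₁)²)
dx = 5 - 7 = -2
dy = 18 - (-19) = 37
d = sqrt((-2)² + 37²) = sqrt(4 + 1369) = sqrt(1373) = 37.05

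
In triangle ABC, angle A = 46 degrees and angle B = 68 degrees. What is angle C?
Sum of angles in a triangle = 180 degrees
Third angle = 180 - 46 - 68
Third angle = 66 degrees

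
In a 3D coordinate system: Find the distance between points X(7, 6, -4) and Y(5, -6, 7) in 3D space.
d = √[(-2)² + (-12)² + (11)²] = √269 = 16.4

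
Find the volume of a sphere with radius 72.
Volume = (4/3) * pi * r³
Volume = (4/3) * pi * 72³
Volume = (4/3) * pi * 373248
Volume = 1563457.57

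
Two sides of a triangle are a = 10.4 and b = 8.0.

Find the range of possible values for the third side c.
By the triangle inequality: |a - b| < c < a + b
|10.4 - 8.0| < c < 10.4 + 8.0
2.4 < c < 18.4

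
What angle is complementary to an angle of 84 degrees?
Complementary angles sum to 90 degrees.
Other angle = 90 - 84
Other angle = 6 degrees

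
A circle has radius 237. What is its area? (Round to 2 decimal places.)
Area = pi * r²
Area = pi * 237²
Area = pi * 56169
Area = 176460.12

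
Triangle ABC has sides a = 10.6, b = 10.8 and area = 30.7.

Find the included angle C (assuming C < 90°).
Area = ½ab·sin(C)  →  sin(C) = 2·Area/(ab)
sin(C) = 2·30.7/(10.6·10.8) = 0.536338
C = arcsin(0.536338) = 32.43°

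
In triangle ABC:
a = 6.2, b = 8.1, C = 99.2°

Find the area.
Using A = ½ab·sin(C):
A = ½·6.2·8.1·sin(99.2°) = ½·50.22·0.987136 = 24.79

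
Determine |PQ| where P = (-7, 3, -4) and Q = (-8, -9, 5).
d = √[(-1)² + (-12)² + (9)²] = √226 = 15.03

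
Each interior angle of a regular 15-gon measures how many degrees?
Interior angle of a regular n-gon = (n-2)*180/n
Interior angle = (15-2)*180/15
Interior angle = 13*180/15
Interior angle = 2340/15
Interior angle = 156 degrees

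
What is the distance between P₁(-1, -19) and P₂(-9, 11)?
Using the distance formula: d = sqrt((x₂-x₁)² + (y₂-y₁)²)
dx = (-9) - (-1) = -8
dy = 11 - (-19) = 30
d = sqrt((-8)² + 30²) = sqrt(64 + 900) = sqrt(964) = 31.05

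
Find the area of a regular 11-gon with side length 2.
For a regular 11-gon with side length s = 2:
Apothem a = s / (2*tan(pi/11)) = 2 / (2*tan(pi/11)) ≈ 3.4057
Perimeter P = 11 * 2 = 22
Area = (1/2) * P * a = (1/2) * 22 * 3.4057 = 37.46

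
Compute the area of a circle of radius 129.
Area = pi * r²
Area = pi * 129²
Area = pi * 16641
Area = 52279.24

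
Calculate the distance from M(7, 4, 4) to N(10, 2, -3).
d = √[(3)² + (-2)² + (-7)²] = √62 = 7.874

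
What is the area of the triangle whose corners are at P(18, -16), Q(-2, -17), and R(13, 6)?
Using the coordinate formula: Area = (1/2)|x₁(y₂-y₃) + x₂(y₃-y₁) + x₃(y₁-y₂)|
Area = (1/2)|18((-17)-6) + (-2)(6-(-16)) + 13((-16)-(-17))|
Area = (1/2)|18*(-23) + (-2)*22 + 13*1|
Area = (1/2)|(-414) + (-44) + 13|
Area = (1/2)*445 = 222.50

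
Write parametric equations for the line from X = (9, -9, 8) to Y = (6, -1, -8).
Direction vector d = Y - X = (-3, 8, -16)
x = 9 - 3t, y = -9 + 8t, z = 8 - 16t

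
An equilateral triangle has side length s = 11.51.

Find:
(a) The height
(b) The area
(a) Height h = s·√3/2 = 11.51·√3/2 = 9.968
(b) Area = (√3/4)·s² = (√3/4)·11.51² = (√3/4)·132.48 = 57.37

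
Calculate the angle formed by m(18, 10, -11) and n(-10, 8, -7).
m·n = -23, |m|² = 545, |n|² = 213
cos θ = -23/√116085 ≈ -0.06751
θ ≈ 93.87°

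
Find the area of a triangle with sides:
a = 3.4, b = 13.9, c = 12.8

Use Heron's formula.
s = (a+b+c)/2 = (3.4+13.9+12.8)/2 = 15.05
A = √(s(s-a)(s-b)(s-c)) = √(15.05·11.65·1.15·2.25)
A = √453.673 = 21.3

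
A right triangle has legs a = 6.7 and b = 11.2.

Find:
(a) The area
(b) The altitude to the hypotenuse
(a) Area = ½ab = ½·6.7·11.2 = 37.52
(b) Hypotenuse c = √(6.7² + 11.2²) = √170.33 = 13.0511
    Area = ½·c·h_c  →  h_c = 2·Area/c = 2·37.52/13.0511 = 5.75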